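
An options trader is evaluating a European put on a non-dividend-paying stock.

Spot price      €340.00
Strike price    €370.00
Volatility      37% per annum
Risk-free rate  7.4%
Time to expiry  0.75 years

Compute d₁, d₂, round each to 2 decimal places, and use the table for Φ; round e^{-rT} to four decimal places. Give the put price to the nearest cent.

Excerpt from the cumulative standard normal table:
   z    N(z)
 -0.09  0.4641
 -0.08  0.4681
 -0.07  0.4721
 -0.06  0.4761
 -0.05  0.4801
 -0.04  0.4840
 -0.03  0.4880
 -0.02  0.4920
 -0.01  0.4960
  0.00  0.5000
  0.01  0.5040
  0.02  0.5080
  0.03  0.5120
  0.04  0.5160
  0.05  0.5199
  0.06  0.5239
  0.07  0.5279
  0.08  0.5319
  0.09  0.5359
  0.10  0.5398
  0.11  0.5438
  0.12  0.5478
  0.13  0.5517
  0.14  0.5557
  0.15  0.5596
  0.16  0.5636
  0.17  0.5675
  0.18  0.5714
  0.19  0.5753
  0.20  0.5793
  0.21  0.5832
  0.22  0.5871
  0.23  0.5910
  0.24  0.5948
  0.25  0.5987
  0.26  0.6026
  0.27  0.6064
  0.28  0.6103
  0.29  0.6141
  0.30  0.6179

σ√T = 0.37 × 0.8660 = 0.3204
d₁ = [ln(340/370) + (0.074 + ½·0.37²)·0.75] / (σ√T) = (-0.0846 + 0.1068) / 0.3204 = 0.0695 → 0.07
d₂ = 0.0695 − 0.3204 = -0.2509 → -0.25
e^(−rT) = e^(−0.074·0.75) = 0.9460
N(−d₂) = N(0.25) = 0.5987;  N(−d₁) = N(-0.07) = 0.4721
P = 370·0.9460·0.5987 − 340·0.4721 = 209.5570 − 160.5140 = 49.0430

€49.04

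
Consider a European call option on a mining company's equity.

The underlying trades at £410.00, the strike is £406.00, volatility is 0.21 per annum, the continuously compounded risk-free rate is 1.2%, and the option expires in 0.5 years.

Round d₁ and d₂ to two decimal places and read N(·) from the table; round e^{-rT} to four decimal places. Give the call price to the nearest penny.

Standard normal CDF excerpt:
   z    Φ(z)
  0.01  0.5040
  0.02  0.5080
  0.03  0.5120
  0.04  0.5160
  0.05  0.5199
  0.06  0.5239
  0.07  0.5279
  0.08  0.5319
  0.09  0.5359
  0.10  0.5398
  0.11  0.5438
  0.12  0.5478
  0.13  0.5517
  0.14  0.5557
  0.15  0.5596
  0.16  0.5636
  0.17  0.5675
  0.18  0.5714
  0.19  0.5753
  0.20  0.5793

£27.65

T = 0.5;  σ√T = 0.1485
d₁ = [ln(410/406) + (0.012 + ½·0.21²)·0.5] / (σ√T) = (0.0098 + 0.0170) / 0.1485 = 0.1807 ≈ 0.18
d₂ = 0.1807 − 0.1485 = 0.0322 ≈ 0.03
exp(−rT) = exp(−0.012·0.5) = 0.9940
C = 410·N(0.18) − 406·0.9940·N(0.03) = 410·0.5714 − 406·0.9940·0.5120 = 234.2740 − 206.6248 = 27.6492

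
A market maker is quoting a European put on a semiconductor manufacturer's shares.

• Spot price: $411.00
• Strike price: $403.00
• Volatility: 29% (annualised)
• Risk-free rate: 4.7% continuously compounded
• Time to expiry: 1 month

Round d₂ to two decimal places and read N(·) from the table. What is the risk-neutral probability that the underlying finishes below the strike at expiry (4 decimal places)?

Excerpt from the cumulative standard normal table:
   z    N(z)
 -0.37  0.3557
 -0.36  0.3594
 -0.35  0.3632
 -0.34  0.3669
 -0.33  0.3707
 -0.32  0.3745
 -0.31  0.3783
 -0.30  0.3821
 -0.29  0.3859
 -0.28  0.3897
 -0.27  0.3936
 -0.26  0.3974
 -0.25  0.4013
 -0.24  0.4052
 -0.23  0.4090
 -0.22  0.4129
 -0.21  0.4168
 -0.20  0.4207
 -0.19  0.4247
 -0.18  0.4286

0.4052

σ√T = 0.29·√0.08333 = 0.0837
d₁ = [ln(411/403) + (0.047 + ½·0.29²)·0.08333] / (σ√T) = (0.0197 + 0.0074) / 0.0837 = 0.3234 which rounds to 0.32
d₂ = 0.3234 − 0.0837 = 0.2397 which rounds to 0.24
Risk-neutral Pr[S_T < K] = N(−d₂) = N(-0.24) = 0.4052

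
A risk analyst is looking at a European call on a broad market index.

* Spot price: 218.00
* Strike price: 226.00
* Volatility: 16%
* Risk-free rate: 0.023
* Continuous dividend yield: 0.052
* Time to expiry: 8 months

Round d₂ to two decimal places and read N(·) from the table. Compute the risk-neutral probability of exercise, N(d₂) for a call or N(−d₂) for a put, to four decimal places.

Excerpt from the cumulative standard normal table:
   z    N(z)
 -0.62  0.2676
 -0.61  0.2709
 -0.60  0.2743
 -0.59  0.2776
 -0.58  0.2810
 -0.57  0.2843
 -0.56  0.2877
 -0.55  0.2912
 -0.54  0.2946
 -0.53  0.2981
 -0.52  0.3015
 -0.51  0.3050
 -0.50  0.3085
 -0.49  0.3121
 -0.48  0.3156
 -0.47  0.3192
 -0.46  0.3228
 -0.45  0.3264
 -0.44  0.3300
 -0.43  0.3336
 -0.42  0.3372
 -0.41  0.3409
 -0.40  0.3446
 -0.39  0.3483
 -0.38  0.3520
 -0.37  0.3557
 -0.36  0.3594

0.3121

T = 0.6667;  σ√T = 0.1306
d₁ = [ln(218/226) + (0.023 − 0.052 + 0.16²/2)·0.6667] / 0.1306 = [-0.0360 − 0.0108] / 0.1306 = -0.3585 ⇒ -0.36
d₂ = d₁ − σ√T = -0.3585 − 0.1306 = -0.4892 ⇒ -0.49
Risk-neutral Pr[S_T > K] = N(d₂) = N(-0.49) = 0.3121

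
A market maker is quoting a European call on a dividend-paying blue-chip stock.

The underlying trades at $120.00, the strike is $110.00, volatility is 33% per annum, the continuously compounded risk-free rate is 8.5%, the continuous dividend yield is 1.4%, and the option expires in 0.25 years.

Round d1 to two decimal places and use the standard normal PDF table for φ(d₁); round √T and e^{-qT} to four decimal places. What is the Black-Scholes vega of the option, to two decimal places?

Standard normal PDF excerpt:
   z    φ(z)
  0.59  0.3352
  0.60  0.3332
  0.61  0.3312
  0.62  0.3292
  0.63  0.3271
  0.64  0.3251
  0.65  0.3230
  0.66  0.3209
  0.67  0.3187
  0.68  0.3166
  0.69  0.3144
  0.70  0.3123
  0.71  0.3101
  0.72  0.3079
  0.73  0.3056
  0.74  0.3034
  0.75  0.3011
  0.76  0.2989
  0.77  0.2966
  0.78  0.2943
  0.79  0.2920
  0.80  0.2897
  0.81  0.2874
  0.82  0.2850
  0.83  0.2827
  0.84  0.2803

T = 0.25;  σ√T = 0.1650
ln(S/K) + (r − q + σ²/2)T = ln(120/110) + (0.085 − 0.014 + 0.33²/2)·0.25 = 0.0870 + 0.0314 = 0.1184
d₁ = 0.1184 / 0.1650 = 0.7174 ≈ 0.72
√T = √0.25 = 0.5000
φ(d₁) = φ(0.72) = 0.3079
e^(−qT) = e^(−0.014·0.25) = 0.9965
vega = S·e^(−qT)·φ(d₁)·√T = 120·0.9965·0.3079·0.5000 = 18.4093
(Call and put vega coincide under Black-Scholes.)

18.41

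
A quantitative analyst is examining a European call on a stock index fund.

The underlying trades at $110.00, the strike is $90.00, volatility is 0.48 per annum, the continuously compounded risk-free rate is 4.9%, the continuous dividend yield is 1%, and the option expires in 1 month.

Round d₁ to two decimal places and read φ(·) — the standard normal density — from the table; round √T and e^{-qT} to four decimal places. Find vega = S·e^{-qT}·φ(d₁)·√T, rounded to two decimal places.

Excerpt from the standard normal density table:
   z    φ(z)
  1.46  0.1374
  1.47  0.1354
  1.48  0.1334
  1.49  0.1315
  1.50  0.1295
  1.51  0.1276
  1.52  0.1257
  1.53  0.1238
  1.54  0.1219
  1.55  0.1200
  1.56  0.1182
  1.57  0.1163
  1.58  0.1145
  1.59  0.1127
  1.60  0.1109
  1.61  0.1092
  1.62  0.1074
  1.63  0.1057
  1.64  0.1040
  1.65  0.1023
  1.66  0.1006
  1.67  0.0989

3.87

σ√T = 0.48·√0.08333 = 0.1386
d₁ = [ln(110/90) + (0.049 − 0.01 + ½·0.48²)·0.08333] / (σ√T) = (0.2007 + 0.0129) / 0.1386 = 1.5410 ≈ 1.54
√T = √0.08333 = 0.2887
φ(d₁) = φ(1.54) = 0.1219
e^(−qT) = e^(−0.01·0.08333) = 0.9992
vega = S·e^(−qT)·φ(d₁)·√T = 110·0.9992·0.1219·0.2887 = 3.8681
(Vega is the same for a European call and put with the same parameters.)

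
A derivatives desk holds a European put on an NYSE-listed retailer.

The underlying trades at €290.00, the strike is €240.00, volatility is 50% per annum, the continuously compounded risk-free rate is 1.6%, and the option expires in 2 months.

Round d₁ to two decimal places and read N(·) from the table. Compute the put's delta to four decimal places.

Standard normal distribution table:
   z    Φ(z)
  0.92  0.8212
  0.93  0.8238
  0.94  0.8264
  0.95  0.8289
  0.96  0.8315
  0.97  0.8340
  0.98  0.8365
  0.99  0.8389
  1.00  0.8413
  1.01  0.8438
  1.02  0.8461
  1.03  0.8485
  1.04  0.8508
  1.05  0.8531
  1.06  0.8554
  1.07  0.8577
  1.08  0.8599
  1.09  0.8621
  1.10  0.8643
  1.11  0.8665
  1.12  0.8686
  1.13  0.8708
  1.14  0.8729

-0.1492

σ√T = 0.5·√0.1667 = 0.2041
d₁ = [ln(290/240) + (0.016 + 0.5²/2)·0.1667] / 0.2041 = [0.1892 + 0.0235] / 0.2041 = 1.0422 which rounds to 1.04
N(d₁) = N(1.04) = 0.8508
Δ_put = N(d₁) − 1 = 0.8508 − 1 = -0.1492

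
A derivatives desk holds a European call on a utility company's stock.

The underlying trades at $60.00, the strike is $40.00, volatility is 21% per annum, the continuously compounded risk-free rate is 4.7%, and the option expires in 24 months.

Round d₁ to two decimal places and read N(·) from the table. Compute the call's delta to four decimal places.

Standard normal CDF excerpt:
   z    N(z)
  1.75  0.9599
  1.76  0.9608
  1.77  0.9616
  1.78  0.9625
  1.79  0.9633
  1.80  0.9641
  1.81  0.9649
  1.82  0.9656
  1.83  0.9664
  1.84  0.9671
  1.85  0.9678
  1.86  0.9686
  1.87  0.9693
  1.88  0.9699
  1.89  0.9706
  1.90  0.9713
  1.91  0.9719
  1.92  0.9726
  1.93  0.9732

σ√T = 0.21·√2 = 0.2970
ln(S/K) + (r + σ²/2)T = ln(60/40) + (0.047 + 0.21²/2)·2 = 0.4055 + 0.1381 = 0.5436
d₁ = 0.5436 / 0.2970 = 1.8303 ≈ 1.83
N(d₁) = N(1.83) = 0.9664
Δ_call = N(d₁) = 0.9664

0.9664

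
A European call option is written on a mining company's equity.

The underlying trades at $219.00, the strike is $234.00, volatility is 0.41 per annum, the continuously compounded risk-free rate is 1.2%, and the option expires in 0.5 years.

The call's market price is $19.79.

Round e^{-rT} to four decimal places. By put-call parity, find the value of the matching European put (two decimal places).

e^(−rT) = e^(−0.012·0.5) = 0.9940
Put-call parity: C − P = S − K·e^(−rT) = 219 − 234·0.9940 = 219 − 232.5960 = -13.5960
P = C − (C − P) = 19.79 − (-13.5960) = 33.3860

$33.39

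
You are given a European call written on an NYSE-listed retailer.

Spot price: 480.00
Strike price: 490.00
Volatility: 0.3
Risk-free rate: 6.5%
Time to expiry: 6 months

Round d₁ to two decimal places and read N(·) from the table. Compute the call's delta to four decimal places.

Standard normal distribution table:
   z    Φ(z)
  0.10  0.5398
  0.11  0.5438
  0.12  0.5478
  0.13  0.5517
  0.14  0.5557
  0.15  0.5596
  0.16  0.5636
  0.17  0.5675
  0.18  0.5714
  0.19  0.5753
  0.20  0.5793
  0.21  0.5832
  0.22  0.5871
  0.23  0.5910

0.5636

T = 0.5;  σ√T = 0.2121
d₁ = [ln(480/490) + (0.065 + ½·0.3²)·0.5] / (σ√T) = (-0.0206 + 0.0550) / 0.2121 = 0.1621 ⇒ 0.16
N(d₁) = N(0.16) = 0.5636
Δ_call = N(d₁) = 0.5636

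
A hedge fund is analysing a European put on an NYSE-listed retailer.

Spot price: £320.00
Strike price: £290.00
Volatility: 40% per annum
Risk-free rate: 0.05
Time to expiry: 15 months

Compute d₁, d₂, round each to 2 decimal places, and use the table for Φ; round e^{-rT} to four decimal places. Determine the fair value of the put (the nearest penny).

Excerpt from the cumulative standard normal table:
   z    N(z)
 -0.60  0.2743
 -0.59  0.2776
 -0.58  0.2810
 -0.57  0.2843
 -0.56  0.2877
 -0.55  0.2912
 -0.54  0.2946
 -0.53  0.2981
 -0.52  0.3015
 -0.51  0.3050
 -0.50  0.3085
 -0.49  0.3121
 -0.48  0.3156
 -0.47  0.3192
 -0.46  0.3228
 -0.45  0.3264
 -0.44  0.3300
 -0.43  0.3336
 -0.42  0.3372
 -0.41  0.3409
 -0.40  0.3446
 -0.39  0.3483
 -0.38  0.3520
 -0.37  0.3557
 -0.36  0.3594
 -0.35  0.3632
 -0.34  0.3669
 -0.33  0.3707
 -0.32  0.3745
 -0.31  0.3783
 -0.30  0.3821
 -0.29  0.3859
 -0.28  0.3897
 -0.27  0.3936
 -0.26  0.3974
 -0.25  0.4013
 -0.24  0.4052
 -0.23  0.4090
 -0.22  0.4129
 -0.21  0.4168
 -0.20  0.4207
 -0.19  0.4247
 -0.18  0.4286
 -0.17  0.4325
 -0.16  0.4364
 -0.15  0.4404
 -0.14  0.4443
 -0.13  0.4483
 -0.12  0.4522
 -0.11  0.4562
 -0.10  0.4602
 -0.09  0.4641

£31.12

σ√T = 0.4 × 1.1180 = 0.4472
d₁ = [ln(320/290) + (0.05 + 0.4²/2)·1.25] / 0.4472 = [0.0984 + 0.1625] / 0.4472 = 0.5835 ≈ 0.58
d₂ = d₁ − σ√T = 0.5835 − 0.4472 = 0.1363 ≈ 0.14
exp(−rT) = exp(−0.05·1.25) = 0.9394
N(−d₂) = N(-0.14) = 0.4443;  N(−d₁) = N(-0.58) = 0.2810
P = 290·0.9394·0.4443 − 320·0.2810 = 121.0389 − 89.9200 = 31.1189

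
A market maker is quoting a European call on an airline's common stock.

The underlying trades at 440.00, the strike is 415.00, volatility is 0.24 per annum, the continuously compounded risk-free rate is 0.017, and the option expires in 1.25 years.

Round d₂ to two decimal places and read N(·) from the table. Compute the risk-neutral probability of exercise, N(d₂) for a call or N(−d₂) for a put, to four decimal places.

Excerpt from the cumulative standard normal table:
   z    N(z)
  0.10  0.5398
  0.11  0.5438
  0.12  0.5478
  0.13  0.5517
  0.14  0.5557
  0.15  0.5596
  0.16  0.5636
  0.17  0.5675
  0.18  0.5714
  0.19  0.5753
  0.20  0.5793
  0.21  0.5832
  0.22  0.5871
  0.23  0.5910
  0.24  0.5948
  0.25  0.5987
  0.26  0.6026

T = 1.25;  σ√T = 0.2683
d₁ = [ln(440/415) + (0.017 + ½·0.24²)·1.25] / (σ√T) = (0.0585 + 0.0573) / 0.2683 = 0.4314 ⇒ 0.43
d₂ = 0.4314 − 0.2683 = 0.1630 ⇒ 0.16
Pr(exercise) under Q = N(d₂) = 0.5636

0.5636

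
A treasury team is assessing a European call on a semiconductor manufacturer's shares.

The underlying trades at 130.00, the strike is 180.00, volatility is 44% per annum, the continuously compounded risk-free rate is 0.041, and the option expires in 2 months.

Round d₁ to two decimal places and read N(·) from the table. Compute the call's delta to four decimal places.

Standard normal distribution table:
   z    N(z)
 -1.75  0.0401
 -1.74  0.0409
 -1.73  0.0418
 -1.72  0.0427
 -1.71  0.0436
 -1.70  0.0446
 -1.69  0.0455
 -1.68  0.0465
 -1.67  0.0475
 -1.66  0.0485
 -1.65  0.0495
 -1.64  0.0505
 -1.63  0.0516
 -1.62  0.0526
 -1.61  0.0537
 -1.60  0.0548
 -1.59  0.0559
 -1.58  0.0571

0.0465

T = 0.1667;  σ√T = 0.1796
d₁ = [ln(130/180) + (0.041 + 0.44²/2)·0.1667] / 0.1796 = [-0.3254 + 0.0230] / 0.1796 = -1.6838 → -1.68
N(d₁) = N(-1.68) = 0.0465
Δ_call = N(d₁) = 0.0465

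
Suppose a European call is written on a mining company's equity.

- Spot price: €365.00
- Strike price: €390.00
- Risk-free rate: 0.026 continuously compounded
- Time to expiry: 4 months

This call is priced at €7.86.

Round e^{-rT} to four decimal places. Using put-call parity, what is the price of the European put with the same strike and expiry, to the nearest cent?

e^(−rT) = e^(−0.026·0.3333) = 0.9914
Put-call parity: C − P = S − K·e^(−rT) = 365 − 390·0.9914 = 365 − 386.6460 = -21.6460
P = C − (C − P) = 7.86 − (-21.6460) = 29.5060

€29.51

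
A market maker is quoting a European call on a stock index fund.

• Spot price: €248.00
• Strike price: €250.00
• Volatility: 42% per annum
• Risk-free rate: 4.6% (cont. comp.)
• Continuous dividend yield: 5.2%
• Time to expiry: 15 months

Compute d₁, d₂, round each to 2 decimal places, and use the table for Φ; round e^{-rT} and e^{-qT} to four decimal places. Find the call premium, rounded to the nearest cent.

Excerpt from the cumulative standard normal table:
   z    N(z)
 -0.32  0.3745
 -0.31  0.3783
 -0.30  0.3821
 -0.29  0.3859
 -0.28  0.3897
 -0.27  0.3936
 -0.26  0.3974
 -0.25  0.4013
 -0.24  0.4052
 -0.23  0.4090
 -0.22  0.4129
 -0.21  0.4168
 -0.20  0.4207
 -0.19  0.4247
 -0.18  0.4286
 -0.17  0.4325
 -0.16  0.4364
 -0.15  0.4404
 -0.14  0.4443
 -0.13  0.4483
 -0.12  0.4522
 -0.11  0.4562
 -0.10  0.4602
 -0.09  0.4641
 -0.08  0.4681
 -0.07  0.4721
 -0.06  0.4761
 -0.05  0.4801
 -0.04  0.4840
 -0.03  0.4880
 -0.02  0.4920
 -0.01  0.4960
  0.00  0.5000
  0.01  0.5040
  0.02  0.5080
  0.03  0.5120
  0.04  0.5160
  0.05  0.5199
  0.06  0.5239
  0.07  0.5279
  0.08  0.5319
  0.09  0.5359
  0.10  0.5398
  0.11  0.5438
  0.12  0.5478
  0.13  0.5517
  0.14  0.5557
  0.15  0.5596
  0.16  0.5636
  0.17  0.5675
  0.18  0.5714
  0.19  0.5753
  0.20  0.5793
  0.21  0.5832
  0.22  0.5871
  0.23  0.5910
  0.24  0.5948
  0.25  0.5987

σ√T = 0.42·√1.25 = 0.4696
ln(S/K) + (r − q + σ²/2)T = ln(248/250) + (0.046 − 0.052 + 0.42²/2)·1.25 = -0.0080 + 0.1027 = 0.0947
d₁ = 0.0947 / 0.4696 = 0.2017 which rounds to 0.20
d₂ = d₁ − σ√T = 0.2017 − 0.4696 = -0.2679 which rounds to -0.27
exp(−qT) = exp(−0.052·1.25) = 0.9371;  exp(−rT) = exp(−0.046·1.25) = 0.9441
C = 248·0.9371·N(0.20) − 250·0.9441·N(-0.27) = 248·0.9371·0.5793 − 250·0.9441·0.3936 = 134.6298 − 92.8994 = 41.7303

€41.73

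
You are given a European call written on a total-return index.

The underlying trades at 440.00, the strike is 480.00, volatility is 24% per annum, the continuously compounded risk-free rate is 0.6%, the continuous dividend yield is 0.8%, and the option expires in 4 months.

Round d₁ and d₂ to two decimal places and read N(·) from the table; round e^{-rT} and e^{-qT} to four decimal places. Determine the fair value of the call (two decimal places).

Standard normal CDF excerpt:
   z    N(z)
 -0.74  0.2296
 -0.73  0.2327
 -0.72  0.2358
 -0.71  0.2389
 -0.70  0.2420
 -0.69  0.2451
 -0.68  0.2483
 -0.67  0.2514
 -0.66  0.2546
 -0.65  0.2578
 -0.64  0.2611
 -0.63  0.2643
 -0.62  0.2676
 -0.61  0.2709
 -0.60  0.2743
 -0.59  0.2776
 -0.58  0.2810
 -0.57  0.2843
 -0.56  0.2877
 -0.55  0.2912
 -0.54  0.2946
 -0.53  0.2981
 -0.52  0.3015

10.32

σ√T = 0.24·√0.3333 = 0.1386
d₁ = [ln(440/480) + (0.006 − 0.008 + 0.24²/2)·0.3333] / 0.1386 = [-0.0870 + 0.0089] / 0.1386 = -0.5635 → -0.56
d₂ = d₁ − σ√T = -0.5635 − 0.1386 = -0.7020 → -0.70
e^(−qT) = e^(−0.008·0.3333) = 0.9973;  e^(−rT) = e^(−0.006·0.3333) = 0.9980
C = 440·0.9973·N(-0.56) − 480·0.9980·N(-0.70) = 440·0.9973·0.2877 − 480·0.9980·0.2420 = 126.2462 − 115.9277 = 10.3185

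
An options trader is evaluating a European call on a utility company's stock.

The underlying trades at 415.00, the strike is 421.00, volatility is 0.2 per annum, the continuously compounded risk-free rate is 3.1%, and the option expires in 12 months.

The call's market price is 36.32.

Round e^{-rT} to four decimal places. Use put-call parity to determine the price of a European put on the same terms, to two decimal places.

exp(−rT) = exp(−0.031·1) = 0.9695
Put-call parity: C − P = S − K·e^(−rT) = 415 − 421·0.9695 = 415 − 408.1595 = 6.8405
P = C − (C − P) = 36.32 − (6.8405) = 29.4795

29.48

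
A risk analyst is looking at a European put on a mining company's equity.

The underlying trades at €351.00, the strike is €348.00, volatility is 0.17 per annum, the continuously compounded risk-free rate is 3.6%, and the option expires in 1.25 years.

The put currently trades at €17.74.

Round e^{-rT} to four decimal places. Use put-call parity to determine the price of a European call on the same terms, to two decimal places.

exp(−rT) = exp(−0.036·1.25) = 0.9560
Put-call parity: C − P = S − K·e^(−rT) = 351 − 348·0.9560 = 351 − 332.6880 = 18.3120
C = P + (C − P) = 17.74 + (18.3120) = 36.0520

€36.05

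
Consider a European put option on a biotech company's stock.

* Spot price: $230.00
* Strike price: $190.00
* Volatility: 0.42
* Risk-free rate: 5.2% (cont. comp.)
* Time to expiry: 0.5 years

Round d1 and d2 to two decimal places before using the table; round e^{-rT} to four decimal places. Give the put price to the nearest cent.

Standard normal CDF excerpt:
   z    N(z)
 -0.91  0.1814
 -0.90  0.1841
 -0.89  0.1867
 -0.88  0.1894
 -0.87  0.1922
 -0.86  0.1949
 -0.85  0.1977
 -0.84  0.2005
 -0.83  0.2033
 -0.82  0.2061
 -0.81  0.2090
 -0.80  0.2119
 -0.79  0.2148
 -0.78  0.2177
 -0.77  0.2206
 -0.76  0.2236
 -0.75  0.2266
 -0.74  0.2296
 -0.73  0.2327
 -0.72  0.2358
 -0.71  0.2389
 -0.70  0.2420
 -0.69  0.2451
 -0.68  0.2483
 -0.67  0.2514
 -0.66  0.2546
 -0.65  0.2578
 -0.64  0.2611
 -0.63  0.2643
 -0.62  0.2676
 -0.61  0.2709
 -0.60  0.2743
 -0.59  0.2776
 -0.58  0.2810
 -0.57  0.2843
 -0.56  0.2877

T = 0.5;  σ√T = 0.2970
d₁ = [ln(230/190) + (0.052 + 0.42²/2)·0.5] / 0.2970 = [0.1911 + 0.0701] / 0.2970 = 0.8794 ⇒ 0.88
d₂ = d₁ − σ√T = 0.8794 − 0.2970 = 0.5824 ⇒ 0.58
e^(−rT) = e^(−0.052·0.5) = 0.9743
N(−d₂) = N(-0.58) = 0.2810;  N(−d₁) = N(-0.88) = 0.1894
P = 190·0.9743·0.2810 − 230·0.1894 = 52.0179 − 43.5620 = 8.4559

$8.46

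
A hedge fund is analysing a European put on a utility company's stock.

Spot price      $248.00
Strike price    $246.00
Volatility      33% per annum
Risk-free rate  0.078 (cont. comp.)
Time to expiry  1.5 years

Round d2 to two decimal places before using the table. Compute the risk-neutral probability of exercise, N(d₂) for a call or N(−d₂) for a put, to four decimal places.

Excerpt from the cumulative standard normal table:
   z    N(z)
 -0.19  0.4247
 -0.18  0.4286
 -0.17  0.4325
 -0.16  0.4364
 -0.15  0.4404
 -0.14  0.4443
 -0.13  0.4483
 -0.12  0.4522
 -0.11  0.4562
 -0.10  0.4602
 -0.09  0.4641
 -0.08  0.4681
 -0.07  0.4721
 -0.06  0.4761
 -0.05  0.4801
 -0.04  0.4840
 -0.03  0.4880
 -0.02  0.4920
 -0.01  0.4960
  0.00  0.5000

0.4562

T = 1.5;  σ√T = 0.4042
d₁ = [ln(248/246) + (0.078 + 0.33²/2)·1.5] / 0.4042 = [0.0081 + 0.1987] / 0.4042 = 0.5116 → 0.51
d₂ = d₁ − σ√T = 0.5116 − 0.4042 = 0.1074 → 0.11
Risk-neutral Pr[S_T < K] = N(−d₂) = N(-0.11) = 0.4562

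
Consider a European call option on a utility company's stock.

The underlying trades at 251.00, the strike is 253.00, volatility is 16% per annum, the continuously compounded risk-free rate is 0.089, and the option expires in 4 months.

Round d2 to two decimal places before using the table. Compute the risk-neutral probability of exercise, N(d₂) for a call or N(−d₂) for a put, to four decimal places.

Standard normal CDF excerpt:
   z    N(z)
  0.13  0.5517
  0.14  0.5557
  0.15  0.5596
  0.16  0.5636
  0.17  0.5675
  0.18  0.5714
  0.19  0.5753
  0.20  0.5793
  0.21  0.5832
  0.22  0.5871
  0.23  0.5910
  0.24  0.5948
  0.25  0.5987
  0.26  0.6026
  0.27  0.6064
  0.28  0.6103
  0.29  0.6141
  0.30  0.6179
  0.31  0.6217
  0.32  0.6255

0.5753

σ√T = 0.16 × 0.5774 = 0.0924
d₁ = [ln(251/253) + (0.089 + ½·0.16²)·0.3333] / (σ√T) = (-0.0079 + 0.0339) / 0.0924 = 0.2814 which rounds to 0.28
d₂ = 0.2814 − 0.0924 = 0.1890 which rounds to 0.19
Risk-neutral Pr[S_T > K] = N(d₂) = N(0.19) = 0.5753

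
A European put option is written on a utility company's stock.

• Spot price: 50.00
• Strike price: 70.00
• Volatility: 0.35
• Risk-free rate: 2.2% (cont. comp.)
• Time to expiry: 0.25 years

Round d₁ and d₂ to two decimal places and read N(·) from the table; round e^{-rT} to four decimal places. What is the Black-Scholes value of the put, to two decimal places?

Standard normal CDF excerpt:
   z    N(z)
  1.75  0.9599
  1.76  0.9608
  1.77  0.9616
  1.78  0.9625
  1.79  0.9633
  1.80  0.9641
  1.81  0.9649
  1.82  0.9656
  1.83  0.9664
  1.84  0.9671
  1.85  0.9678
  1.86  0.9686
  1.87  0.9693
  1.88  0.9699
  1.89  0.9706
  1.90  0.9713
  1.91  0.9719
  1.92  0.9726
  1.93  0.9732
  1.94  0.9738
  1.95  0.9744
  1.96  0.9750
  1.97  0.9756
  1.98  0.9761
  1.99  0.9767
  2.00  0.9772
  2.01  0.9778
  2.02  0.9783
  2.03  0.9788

σ√T = 0.35·√0.25 = 0.1750
ln(S/K) + (r + σ²/2)T = ln(50/70) + (0.022 + 0.35²/2)·0.25 = -0.3365 + 0.0208 = -0.3157
d₁ = -0.3157 / 0.1750 = -1.8038 → -1.80
d₂ = d₁ − σ√T = -1.8038 − 0.1750 = -1.9788 → -1.98
e^(−rT) = e^(−0.022·0.25) = 0.9945
N(−d₂) = N(1.98) = 0.9761;  N(−d₁) = N(1.80) = 0.9641
P = 70·0.9945·0.9761 − 50·0.9641 = 67.9512 − 48.2050 = 19.7462

19.75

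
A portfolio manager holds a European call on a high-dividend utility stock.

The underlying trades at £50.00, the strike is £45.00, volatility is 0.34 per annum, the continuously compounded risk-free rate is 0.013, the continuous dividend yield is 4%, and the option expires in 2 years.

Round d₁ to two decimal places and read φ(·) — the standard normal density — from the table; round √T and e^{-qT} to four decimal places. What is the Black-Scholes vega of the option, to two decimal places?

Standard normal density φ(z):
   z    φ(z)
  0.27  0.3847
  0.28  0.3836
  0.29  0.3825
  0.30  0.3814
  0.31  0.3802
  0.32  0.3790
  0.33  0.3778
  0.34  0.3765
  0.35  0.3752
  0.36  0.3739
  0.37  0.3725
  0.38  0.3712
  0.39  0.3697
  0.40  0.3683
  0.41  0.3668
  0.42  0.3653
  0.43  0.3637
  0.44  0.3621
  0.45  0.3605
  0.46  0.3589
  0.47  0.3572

24.49

σ√T = 0.34·√2 = 0.4808
d₁ = [ln(50/45) + (0.013 − 0.04 + 0.34²/2)·2] / 0.4808 = [0.1054 + 0.0616] / 0.4808 = 0.3472 ≈ 0.35
√T = √2 = 1.4142
φ(d₁) = φ(0.35) = 0.3752
e^(−qT) = e^(−0.04·2) = 0.9231
vega = S·e^(−qT)·φ(d₁)·√T = 50·0.9231·0.3752·1.4142 = 24.4902
(The put has the same vega.)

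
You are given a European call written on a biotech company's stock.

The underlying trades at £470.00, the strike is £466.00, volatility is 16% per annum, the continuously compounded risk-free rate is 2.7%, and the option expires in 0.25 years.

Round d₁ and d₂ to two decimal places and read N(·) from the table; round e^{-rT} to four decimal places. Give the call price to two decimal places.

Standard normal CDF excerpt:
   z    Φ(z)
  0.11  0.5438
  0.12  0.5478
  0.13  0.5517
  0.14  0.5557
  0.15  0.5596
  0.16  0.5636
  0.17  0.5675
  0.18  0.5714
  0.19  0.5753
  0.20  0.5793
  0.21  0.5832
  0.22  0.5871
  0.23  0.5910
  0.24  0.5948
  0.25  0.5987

σ√T = 0.16 × 0.5000 = 0.0800
ln(S/K) + (r + σ²/2)T = ln(470/466) + (0.027 + 0.16²/2)·0.25 = 0.0085 + 0.0100 = 0.0185
d₁ = 0.0185 / 0.0800 = 0.2312 → 0.23
d₂ = d₁ − σ√T = 0.2312 − 0.0800 = 0.1512 → 0.15
exp(−rT) = exp(−0.027·0.25) = 0.9933
C = 470·N(0.23) − 466·0.9933·N(0.15) = 470·0.5910 − 466·0.9933·0.5596 = 277.7700 − 259.0264 = 18.7436

£18.74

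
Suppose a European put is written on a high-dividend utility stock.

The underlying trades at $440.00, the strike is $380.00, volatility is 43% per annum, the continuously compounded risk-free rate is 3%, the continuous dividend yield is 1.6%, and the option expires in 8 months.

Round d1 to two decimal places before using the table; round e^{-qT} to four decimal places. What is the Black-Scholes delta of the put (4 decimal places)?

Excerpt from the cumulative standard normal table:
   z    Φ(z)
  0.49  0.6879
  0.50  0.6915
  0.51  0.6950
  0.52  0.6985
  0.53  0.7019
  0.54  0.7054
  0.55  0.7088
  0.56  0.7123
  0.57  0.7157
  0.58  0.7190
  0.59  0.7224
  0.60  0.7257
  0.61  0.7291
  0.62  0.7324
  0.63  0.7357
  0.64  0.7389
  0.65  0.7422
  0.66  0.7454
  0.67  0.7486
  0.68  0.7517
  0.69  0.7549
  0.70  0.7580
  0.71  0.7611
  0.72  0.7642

σ√T = 0.43 × 0.8165 = 0.3511
d₁ = [ln(440/380) + (0.03 − 0.016 + 0.43²/2)·0.6667] / 0.3511 = [0.1466 + 0.0710] / 0.3511 = 0.6197 ≈ 0.62
N(d₁) = N(0.62) = 0.7324
Δ_put = e^(−qT)·(N(d₁) − 1) = 0.9894·(0.7324 − 1) = -0.2648

-0.2648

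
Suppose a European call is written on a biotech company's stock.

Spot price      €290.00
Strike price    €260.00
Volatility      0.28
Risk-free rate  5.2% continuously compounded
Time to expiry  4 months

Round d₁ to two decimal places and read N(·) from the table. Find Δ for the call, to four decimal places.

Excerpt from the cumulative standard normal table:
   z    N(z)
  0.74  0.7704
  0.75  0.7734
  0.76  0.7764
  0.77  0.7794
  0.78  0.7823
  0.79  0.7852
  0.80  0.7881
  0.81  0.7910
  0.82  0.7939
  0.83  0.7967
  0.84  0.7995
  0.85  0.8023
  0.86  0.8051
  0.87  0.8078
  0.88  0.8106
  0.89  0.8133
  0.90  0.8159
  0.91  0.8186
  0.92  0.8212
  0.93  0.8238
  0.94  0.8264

σ√T = 0.28·√0.3333 = 0.1617
d₁ = [ln(290/260) + (0.052 + 0.28²/2)·0.3333] / 0.1617 = [0.1092 + 0.0304] / 0.1617 = 0.8635 → 0.86
N(d₁) = N(0.86) = 0.8051
Δ_call = N(d₁) = 0.8051

0.8051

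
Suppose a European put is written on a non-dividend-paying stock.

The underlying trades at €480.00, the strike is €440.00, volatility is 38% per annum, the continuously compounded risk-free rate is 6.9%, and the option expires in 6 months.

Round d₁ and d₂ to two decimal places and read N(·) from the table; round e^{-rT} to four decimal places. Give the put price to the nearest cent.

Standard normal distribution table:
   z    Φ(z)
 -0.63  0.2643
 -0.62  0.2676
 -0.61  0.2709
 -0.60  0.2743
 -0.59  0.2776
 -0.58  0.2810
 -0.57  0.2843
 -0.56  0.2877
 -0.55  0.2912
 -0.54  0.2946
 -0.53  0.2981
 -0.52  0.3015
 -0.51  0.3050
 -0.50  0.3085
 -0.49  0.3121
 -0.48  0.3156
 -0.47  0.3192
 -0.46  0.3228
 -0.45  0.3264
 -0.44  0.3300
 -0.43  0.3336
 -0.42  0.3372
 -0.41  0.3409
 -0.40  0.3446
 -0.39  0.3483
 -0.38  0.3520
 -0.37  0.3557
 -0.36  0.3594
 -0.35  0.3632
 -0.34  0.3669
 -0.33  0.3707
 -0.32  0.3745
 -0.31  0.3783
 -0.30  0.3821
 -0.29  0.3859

σ√T = 0.38·√0.5 = 0.2687
d₁ = [ln(480/440) + (0.069 + ½·0.38²)·0.5] / (σ√T) = (0.0870 + 0.0706) / 0.2687 = 0.5866 ≈ 0.59
d₂ = 0.5866 − 0.2687 = 0.3179 ≈ 0.32
e^(−rT) = e^(−0.069·0.5) = 0.9661
P = 440·0.9661·N(-0.32) − 480·N(-0.59) = 440·0.9661·0.3745 − 480·0.2776 = 159.1940 − 133.2480 = 25.9460

€25.95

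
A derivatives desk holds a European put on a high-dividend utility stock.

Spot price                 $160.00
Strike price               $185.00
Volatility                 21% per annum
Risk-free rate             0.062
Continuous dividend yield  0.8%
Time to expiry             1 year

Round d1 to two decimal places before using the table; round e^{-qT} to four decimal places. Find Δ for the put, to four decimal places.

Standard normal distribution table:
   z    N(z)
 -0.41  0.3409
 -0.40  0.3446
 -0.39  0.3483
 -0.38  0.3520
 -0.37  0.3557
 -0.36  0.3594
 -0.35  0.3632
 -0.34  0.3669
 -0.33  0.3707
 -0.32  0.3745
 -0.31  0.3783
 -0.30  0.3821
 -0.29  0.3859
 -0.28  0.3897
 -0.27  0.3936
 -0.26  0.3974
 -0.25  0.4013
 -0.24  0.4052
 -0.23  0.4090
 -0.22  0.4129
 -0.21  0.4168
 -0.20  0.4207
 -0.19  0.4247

-0.6243

T = 1;  σ√T = 0.2100
d₁ = [ln(160/185) + (0.062 − 0.008 + 0.21²/2)·1] / 0.2100 = [-0.1452 + 0.0760] / 0.2100 = -0.3292 which rounds to -0.33
N(d₁) = N(-0.33) = 0.3707
Δ_put = e^(−qT)·(N(d₁) − 1) = 0.9920·(0.3707 − 1) = -0.6243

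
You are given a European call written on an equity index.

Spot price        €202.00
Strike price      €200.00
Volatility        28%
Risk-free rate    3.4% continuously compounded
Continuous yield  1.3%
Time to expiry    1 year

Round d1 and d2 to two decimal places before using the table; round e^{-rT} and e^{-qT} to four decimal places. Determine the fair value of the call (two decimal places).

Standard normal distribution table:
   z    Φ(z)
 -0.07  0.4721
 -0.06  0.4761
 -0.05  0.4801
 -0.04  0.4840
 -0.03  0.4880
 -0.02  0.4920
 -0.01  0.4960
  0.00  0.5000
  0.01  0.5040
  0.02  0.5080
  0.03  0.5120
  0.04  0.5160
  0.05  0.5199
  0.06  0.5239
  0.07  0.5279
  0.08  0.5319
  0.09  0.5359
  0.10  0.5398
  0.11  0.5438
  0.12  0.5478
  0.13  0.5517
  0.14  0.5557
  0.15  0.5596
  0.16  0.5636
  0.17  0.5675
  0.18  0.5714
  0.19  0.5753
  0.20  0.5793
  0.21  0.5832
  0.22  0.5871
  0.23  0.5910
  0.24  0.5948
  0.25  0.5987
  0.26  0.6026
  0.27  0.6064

T = 1;  σ√T = 0.2800
d₁ = [ln(202/200) + (0.034 − 0.013 + ½·0.28²)·1] / (σ√T) = (0.0100 + 0.0602) / 0.2800 = 0.2505 ⇒ 0.25
d₂ = 0.2505 − 0.2800 = -0.0295 ⇒ -0.03
exp(−qT) = exp(−0.013·1) = 0.9871;  exp(−rT) = exp(−0.034·1) = 0.9666
C = 202·0.9871·N(0.25) − 200·0.9666·N(-0.03) = 202·0.9871·0.5987 − 200·0.9666·0.4880 = 119.3773 − 94.3402 = 25.0371

€25.04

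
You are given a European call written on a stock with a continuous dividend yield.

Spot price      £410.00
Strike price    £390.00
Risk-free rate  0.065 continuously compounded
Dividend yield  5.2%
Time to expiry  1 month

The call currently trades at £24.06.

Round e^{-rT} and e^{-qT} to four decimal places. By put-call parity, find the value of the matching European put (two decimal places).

exp(−qT) = exp(−0.052·0.08333) = 0.9957;  exp(−rT) = exp(−0.065·0.08333) = 0.9946
Put-call parity: C − P = S·e^(−qT) − K·e^(−rT) = 410·0.9957 − 390·0.9946 = 408.2370 − 387.8940 = 20.3430
P = C − (C − P) = 24.06 − (20.3430) = 3.7170

£3.72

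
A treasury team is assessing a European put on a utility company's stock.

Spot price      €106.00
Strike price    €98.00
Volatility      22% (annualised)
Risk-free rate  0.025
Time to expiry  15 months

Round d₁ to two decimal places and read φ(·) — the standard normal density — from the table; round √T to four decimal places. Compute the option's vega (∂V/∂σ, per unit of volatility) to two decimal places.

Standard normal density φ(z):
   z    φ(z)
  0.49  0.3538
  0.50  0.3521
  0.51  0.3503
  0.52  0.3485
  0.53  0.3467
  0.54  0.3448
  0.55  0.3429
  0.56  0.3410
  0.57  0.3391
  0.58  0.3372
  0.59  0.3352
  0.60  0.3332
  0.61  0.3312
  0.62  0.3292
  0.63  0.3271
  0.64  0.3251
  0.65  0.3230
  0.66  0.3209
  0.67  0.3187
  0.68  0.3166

40.19

σ√T = 0.22·√1.25 = 0.2460
ln(S/K) + (r + σ²/2)T = ln(106/98) + (0.025 + 0.22²/2)·1.25 = 0.0785 + 0.0615 = 0.1400
d₁ = 0.1400 / 0.2460 = 0.5691 ⇒ 0.57
√T = √1.25 = 1.1180
φ(d₁) = φ(0.57) = 0.3391
vega = S·φ(d₁)·√T = 106·0.3391·1.1180 = 40.1861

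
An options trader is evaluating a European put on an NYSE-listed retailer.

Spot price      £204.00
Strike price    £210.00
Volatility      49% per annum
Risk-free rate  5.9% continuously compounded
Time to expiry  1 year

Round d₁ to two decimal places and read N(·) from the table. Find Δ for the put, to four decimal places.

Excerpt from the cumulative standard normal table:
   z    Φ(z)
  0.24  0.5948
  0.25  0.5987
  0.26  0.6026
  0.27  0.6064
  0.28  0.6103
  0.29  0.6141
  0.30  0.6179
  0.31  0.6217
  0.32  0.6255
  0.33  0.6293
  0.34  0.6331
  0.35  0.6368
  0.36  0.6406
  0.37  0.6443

-0.3783

T = 1;  σ√T = 0.4900
d₁ = [ln(204/210) + (0.059 + ½·0.49²)·1] / (σ√T) = (-0.0290 + 0.1790) / 0.4900 = 0.3062 ≈ 0.31
N(d₁) = N(0.31) = 0.6217
Δ_put = N(d₁) − 1 = 0.6217 − 1 = -0.3783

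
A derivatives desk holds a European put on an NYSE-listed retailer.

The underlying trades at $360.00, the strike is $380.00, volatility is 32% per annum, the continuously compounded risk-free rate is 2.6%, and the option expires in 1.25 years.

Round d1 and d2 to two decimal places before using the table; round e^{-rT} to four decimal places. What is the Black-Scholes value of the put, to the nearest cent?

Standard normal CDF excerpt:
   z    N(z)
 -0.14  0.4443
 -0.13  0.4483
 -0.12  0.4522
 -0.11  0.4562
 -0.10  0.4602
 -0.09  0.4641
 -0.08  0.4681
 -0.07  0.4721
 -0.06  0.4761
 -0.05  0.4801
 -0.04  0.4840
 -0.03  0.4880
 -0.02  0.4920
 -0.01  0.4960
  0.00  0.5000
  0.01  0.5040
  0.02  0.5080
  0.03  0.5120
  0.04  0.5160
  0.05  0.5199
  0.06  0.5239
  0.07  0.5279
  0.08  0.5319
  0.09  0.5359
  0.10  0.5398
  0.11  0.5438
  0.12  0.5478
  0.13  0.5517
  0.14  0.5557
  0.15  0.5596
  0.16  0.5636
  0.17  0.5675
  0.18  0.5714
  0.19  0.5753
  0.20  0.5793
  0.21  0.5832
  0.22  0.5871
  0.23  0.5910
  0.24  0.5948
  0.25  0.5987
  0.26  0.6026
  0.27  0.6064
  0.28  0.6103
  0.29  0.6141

σ√T = 0.32·√1.25 = 0.3578
d₁ = [ln(360/380) + (0.026 + ½·0.32²)·1.25] / (σ√T) = (-0.0541 + 0.0965) / 0.3578 = 0.1186 ⇒ 0.12
d₂ = 0.1186 − 0.3578 = -0.2392 ⇒ -0.24
e^(−rT) = e^(−0.026·1.25) = 0.9680
N(−d₂) = N(0.24) = 0.5948;  N(−d₁) = N(-0.12) = 0.4522
P = 380·0.9680·0.5948 − 360·0.4522 = 218.7912 − 162.7920 = 55.9992

$56.00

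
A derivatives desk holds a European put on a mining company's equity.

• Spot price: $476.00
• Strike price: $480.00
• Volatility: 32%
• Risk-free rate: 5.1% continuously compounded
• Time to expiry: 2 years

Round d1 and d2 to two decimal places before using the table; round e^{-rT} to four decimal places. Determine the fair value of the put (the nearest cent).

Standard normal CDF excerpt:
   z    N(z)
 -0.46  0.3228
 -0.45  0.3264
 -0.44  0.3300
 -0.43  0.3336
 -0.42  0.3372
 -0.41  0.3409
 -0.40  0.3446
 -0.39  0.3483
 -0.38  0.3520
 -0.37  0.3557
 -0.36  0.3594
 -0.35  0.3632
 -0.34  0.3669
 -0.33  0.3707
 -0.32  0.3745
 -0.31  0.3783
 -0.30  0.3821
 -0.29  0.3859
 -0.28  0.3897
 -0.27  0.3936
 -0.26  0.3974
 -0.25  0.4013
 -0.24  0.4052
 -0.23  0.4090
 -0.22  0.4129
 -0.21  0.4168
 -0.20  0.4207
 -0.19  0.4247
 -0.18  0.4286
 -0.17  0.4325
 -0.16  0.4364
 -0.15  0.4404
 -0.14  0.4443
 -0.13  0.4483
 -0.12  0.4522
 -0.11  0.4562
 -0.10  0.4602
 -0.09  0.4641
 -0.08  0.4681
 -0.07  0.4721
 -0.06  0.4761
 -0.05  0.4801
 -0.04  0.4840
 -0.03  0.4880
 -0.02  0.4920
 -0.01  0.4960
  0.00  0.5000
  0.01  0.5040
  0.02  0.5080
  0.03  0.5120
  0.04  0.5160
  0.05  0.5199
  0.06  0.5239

T = 2;  σ√T = 0.4525
ln(S/K) + (r + σ²/2)T = ln(476/480) + (0.051 + 0.32²/2)·2 = -0.0084 + 0.2044 = 0.1960
d₁ = 0.1960 / 0.4525 = 0.4332 ⇒ 0.43
d₂ = d₁ − σ√T = 0.4332 − 0.4525 = -0.0194 ⇒ -0.02
exp(−rT) = exp(−0.051·2) = 0.9030
P = 480·0.9030·N(0.02) − 476·N(-0.43) = 480·0.9030·0.5080 − 476·0.3336 = 220.1875 − 158.7936 = 61.3939

$61.39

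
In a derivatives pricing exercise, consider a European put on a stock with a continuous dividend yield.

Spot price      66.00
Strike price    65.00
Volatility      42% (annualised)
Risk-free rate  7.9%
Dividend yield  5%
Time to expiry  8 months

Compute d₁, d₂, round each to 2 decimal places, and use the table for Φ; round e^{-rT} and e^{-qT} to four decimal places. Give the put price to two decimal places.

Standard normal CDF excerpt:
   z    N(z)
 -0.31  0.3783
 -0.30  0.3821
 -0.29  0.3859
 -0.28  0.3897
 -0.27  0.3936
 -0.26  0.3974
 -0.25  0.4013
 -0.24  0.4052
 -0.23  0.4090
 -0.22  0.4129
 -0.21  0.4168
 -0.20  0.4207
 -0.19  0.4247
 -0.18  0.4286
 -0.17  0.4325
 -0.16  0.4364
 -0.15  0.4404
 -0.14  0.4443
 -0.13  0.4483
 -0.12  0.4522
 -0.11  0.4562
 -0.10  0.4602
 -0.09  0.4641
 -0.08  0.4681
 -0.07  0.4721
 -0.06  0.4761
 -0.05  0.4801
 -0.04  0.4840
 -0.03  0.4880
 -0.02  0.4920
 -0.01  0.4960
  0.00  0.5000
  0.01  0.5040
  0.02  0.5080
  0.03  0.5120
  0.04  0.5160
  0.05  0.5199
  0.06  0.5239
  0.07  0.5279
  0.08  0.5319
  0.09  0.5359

T = 0.6667;  σ√T = 0.3429
d₁ = [ln(66/65) + (0.079 − 0.05 + 0.42²/2)·0.6667] / 0.3429 = [0.0153 + 0.0781] / 0.3429 = 0.2724 ≈ 0.27
d₂ = d₁ − σ√T = 0.2724 − 0.3429 = -0.0706 ≈ -0.07
exp(−qT) = exp(−0.05·0.6667) = 0.9672;  exp(−rT) = exp(−0.079·0.6667) = 0.9487
P = 65·0.9487·N(0.07) − 66·0.9672·N(-0.27) = 65·0.9487·0.5279 − 66·0.9672·0.3936 = 32.5532 − 25.1255 = 7.4277

7.43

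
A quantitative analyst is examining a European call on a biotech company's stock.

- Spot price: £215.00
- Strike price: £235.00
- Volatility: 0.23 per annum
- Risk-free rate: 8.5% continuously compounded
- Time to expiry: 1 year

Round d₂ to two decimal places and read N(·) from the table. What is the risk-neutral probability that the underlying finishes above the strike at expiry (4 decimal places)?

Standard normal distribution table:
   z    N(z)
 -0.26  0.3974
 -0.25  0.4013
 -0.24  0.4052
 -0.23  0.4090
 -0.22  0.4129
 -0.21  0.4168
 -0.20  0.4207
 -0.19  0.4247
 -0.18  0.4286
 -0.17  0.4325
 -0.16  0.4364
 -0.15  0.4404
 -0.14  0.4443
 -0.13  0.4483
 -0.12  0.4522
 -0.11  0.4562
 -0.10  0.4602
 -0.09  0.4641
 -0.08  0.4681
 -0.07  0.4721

0.4483

T = 1;  σ√T = 0.2300
d₁ = [ln(215/235) + (0.085 + 0.23²/2)·1] / 0.2300 = [-0.0889 + 0.1115] / 0.2300 = 0.0978 ⇒ 0.10
d₂ = d₁ − σ√T = 0.0978 − 0.2300 = -0.1322 ⇒ -0.13
Pr(exercise) under Q = N(d₂) = 0.4483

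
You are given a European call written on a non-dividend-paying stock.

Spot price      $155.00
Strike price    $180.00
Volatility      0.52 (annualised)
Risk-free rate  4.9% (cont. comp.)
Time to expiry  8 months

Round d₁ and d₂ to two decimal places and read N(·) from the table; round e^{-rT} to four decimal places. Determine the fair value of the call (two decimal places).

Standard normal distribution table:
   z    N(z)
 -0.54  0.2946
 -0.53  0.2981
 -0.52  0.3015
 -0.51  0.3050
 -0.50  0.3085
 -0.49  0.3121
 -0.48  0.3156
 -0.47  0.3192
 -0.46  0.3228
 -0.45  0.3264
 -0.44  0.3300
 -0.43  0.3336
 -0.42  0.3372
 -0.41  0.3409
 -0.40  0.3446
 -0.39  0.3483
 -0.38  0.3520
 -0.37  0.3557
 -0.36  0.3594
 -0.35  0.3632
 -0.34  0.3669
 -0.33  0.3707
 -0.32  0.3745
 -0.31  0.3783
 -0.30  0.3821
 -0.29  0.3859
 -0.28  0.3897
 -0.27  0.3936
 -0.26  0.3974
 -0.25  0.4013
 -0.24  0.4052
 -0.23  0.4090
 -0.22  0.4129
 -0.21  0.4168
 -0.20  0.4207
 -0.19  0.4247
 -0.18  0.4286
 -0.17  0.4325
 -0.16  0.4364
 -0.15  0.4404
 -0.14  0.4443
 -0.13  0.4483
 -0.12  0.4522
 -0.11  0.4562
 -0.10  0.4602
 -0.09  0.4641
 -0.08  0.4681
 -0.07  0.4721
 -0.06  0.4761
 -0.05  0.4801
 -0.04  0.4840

$19.42

σ√T = 0.52·√0.6667 = 0.4246
d₁ = [ln(155/180) + (0.049 + 0.52²/2)·0.6667] / 0.4246 = [-0.1495 + 0.1228] / 0.4246 = -0.0630 ≈ -0.06
d₂ = d₁ − σ√T = -0.0630 − 0.4246 = -0.4875 ≈ -0.49
e^(−rT) = e^(−0.049·0.6667) = 0.9679
N(d₁) = N(-0.06) = 0.4761;  N(d₂) = N(-0.49) = 0.3121
C = 155·0.4761 − 180·0.9679·0.3121 = 73.7955 − 54.3747 = 19.4208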